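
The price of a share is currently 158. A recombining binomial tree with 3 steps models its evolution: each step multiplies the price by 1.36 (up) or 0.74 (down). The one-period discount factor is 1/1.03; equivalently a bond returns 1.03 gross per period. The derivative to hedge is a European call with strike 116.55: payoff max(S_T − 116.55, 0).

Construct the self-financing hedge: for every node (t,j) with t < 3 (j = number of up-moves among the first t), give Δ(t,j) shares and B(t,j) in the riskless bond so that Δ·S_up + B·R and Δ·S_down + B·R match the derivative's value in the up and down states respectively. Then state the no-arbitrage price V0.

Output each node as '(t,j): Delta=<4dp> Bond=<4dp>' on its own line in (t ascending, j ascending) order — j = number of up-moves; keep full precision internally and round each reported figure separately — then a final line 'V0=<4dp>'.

Since d<R<u, set p* = (R−d)/(u−d) = 0.4677; price each node as the discounted p*-expectation of its children.
Payoff layer (t=3): V(3,0)=0.0000, V(3,1)=1.1183, V(3,2)=99.7052, V(3,3)=280.8920
  t=2,j=0: stock 86.5208 → up 117.6683 (V=1.1183), down 64.0254 (V=0.0000). Price 0.5078; hedge Δ=0.0208, bond B=-1.2959.
  t=2,j=1: stock 159.0112 → up 216.2552 (V=99.7052), down 117.6683 (V=1.1183). Price 45.8559; hedge Δ=1.0000, bond B=-113.1553.
  t=2,j=2: stock 292.2368 → up 397.4420 (V=280.8920), down 216.2552 (V=99.7052). Price 179.0815; hedge Δ=1.0000, bond B=-113.1553.
  t=1,j=0: stock 116.9200 → up 159.0112 (V=45.8559), down 86.5208 (V=0.5078). Price 21.0864; hedge Δ=0.6256, bond B=-52.0556.
  t=1,j=1: stock 214.8800 → up 292.2368 (V=179.0815), down 159.0112 (V=45.8559). Price 105.0204; hedge Δ=1.0000, bond B=-109.8596.
  t=0,j=0: stock 158.0000 → up 214.8800 (V=105.0204), down 116.9200 (V=21.0864). Price 58.5882; hedge Δ=0.8568, bond B=-76.7892.
The time-0 hedge costs 58.5882, which is the no-arbitrage price.

(0,0): Delta=0.8568 Bond=-76.7892
(1,0): Delta=0.6256 Bond=-52.0556
(1,1): Delta=1.0000 Bond=-109.8596
(2,0): Delta=0.0208 Bond=-1.2959
(2,1): Delta=1.0000 Bond=-113.1553
(2,2): Delta=1.0000 Bond=-113.1553
V0=58.5882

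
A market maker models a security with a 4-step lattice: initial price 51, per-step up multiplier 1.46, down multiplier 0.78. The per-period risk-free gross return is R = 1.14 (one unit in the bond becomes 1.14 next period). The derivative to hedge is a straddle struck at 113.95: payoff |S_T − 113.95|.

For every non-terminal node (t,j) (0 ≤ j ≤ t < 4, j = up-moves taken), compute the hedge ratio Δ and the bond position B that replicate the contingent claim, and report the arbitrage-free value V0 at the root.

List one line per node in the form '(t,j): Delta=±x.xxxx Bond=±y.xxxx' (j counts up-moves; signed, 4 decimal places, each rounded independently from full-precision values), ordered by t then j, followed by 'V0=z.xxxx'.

No-arbitrage ⇒ martingale measure with p* = (R−d)/(u−d) = 0.5294.
At expiry t=4: V(4,0)=95.0723, V(4,1)=78.6149, V(4,2)=47.8099, V(4,3)=9.8508, V(4,4)=117.7796
  t=3,j=0: stock 24.2022 → up 35.3351 (V=78.6149), down 18.8777 (V=95.0723). Price 75.7540; hedge Δ=-1.0000, bond B=99.9561.
  t=3,j=1: stock 45.3015 → up 66.1401 (V=47.8099), down 35.3351 (V=78.6149). Price 54.6547; hedge Δ=-1.0000, bond B=99.9561.
  t=3,j=2: stock 84.7950 → up 123.8008 (V=9.8508), down 66.1401 (V=47.8099). Price 24.3104; hedge Δ=-0.6583, bond B=80.1326.
  t=3,j=3: stock 158.7189 → up 231.7296 (V=117.7796), down 123.8008 (V=9.8508). Price 58.7628; hedge Δ=1.0000, bond B=-99.9561.
  t=2,j=0: stock 31.0284 → up 45.3015 (V=54.6547), down 24.2022 (V=75.7540). Price 56.6524; hedge Δ=-1.0000, bond B=87.6808.
  t=2,j=1: stock 58.0788 → up 84.7950 (V=24.3104), down 45.3015 (V=54.6547). Price 33.8509; hedge Δ=-0.7683, bond B=78.4749.
  t=2,j=2: stock 108.7116 → up 158.7189 (V=58.7628), down 84.7950 (V=24.3104). Price 37.3245; hedge Δ=0.4661, bond B=-13.3408.
  t=1,j=0: stock 39.7800 → up 58.0788 (V=33.8509), down 31.0284 (V=56.6524). Price 39.1062; hedge Δ=-0.8429, bond B=72.6378.
  t=1,j=1: stock 74.4600 → up 108.7116 (V=37.3245), down 58.0788 (V=33.8509). Price 31.3069; hedge Δ=0.0686, bond B=26.1987.
  t=0,j=0: stock 51.0000 → up 74.4600 (V=31.3069), down 39.7800 (V=39.1062). Price 30.6817; hedge Δ=-0.2249, bond B=42.1512.
Root portfolio cost Δ·51+B reproduces V0=30.6817.

(0,0): Delta=-0.2249 Bond=42.1512
(1,0): Delta=-0.8429 Bond=72.6378
(1,1): Delta=0.0686 Bond=26.1987
(2,0): Delta=-1.0000 Bond=87.6808
(2,1): Delta=-0.7683 Bond=78.4749
(2,2): Delta=0.4661 Bond=-13.3408
(3,0): Delta=-1.0000 Bond=99.9561
(3,1): Delta=-1.0000 Bond=99.9561
(3,2): Delta=-0.6583 Bond=80.1326
(3,3): Delta=1.0000 Bond=-99.9561
V0=30.6817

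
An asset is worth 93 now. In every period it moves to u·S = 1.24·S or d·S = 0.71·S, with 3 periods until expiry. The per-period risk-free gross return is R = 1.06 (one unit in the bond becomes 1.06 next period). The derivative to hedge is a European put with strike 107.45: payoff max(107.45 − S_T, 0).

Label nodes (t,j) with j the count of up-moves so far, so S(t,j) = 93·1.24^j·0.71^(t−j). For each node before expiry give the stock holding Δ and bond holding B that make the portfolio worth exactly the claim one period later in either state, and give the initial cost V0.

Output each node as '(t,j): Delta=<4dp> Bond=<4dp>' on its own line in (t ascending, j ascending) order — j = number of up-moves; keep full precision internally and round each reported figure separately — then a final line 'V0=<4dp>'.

No-arbitrage ⇒ martingale measure with p* = (R−d)/(u−d) = 0.6604.
Payoff layer (t=3): V(3,0)=74.1643, V(3,1)=49.3172, V(3,2)=5.9223, V(3,3)=0.0000
  t=2,j=0: stock 46.8813 → up 58.1328 (V=49.3172), down 33.2857 (V=74.1643). Price 54.4866; hedge Δ=-1.0000, bond B=101.3679.
  t=2,j=1: stock 81.8772 → up 101.5277 (V=5.9223), down 58.1328 (V=49.3172). Price 19.4907; hedge Δ=-1.0000, bond B=101.3679.
  t=2,j=2: stock 142.9968 → up 177.3160 (V=0.0000), down 101.5277 (V=5.9223). Price 1.8975; hedge Δ=-0.0781, bond B=13.0716.
  t=1,j=0: stock 66.0300 → up 81.8772 (V=19.4907), down 46.8813 (V=54.4866). Price 29.6001; hedge Δ=-1.0000, bond B=95.6301.
  t=1,j=1: stock 115.3200 → up 142.9968 (V=1.8975), down 81.8772 (V=19.4907). Price 7.4269; hedge Δ=-0.2878, bond B=40.6217.
  t=0,j=0: stock 93.0000 → up 115.3200 (V=7.4269), down 66.0300 (V=29.6001). Price 14.1108; hedge Δ=-0.4499, bond B=55.9470.
The time-0 hedge costs 14.1108, which is the no-arbitrage price.

(0,0): Delta=-0.4499 Bond=55.9470
(1,0): Delta=-1.0000 Bond=95.6301
(1,1): Delta=-0.2878 Bond=40.6217
(2,0): Delta=-1.0000 Bond=101.3679
(2,1): Delta=-1.0000 Bond=101.3679
(2,2): Delta=-0.0781 Bond=13.0716
V0=14.1108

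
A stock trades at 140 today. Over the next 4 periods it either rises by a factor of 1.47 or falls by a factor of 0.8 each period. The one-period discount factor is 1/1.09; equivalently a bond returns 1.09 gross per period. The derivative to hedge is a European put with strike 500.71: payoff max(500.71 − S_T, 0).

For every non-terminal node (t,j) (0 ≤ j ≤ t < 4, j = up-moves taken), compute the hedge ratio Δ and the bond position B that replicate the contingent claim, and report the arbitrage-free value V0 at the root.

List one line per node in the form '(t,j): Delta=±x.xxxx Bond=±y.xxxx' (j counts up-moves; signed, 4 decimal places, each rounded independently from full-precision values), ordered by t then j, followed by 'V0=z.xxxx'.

(0,0): Delta=-0.8979 Bond=344.2196
(1,0): Delta=-1.0000 Bond=386.6400
(1,1): Delta=-0.8250 Bond=360.2082
(2,0): Delta=-1.0000 Bond=421.4376
(2,1): Delta=-1.0000 Bond=421.4376
(2,2): Delta=-0.7002 Bond=354.8752
(3,0): Delta=-1.0000 Bond=459.3670
(3,1): Delta=-1.0000 Bond=459.3670
(3,2): Delta=-1.0000 Bond=459.3670
(3,3): Delta=-0.4864 Bond=291.7444
V0=218.5204

Risk-neutral probability p* = (R−d)/(u−d) = (1.09−0.8)/(1.47−0.8) = 0.4328.
Terminal values V(4,·): V(4,0)=443.3660, V(4,1)=395.3404, V(4,2)=307.0934, V(4,3)=144.9394, V(4,4)=0.0000
  t=3,j=0: stock 71.6800 → up 105.3696 (V=395.3404), down 57.3440 (V=443.3660). Price 387.6870; hedge Δ=-1.0000, bond B=459.3670.
  t=3,j=1: stock 131.7120 → up 193.6166 (V=307.0934), down 105.3696 (V=395.3404). Price 327.6550; hedge Δ=-1.0000, bond B=459.3670.
  t=3,j=2: stock 242.0208 → up 355.7706 (V=144.9394), down 193.6166 (V=307.0934). Price 217.3462; hedge Δ=-1.0000, bond B=459.3670.
  t=3,j=3: stock 444.7132 → up 653.7284 (V=0.0000), down 355.7706 (V=144.9394). Price 75.4169; hedge Δ=-0.4864, bond B=291.7444.
  t=2,j=0: stock 89.6000 → up 131.7120 (V=327.6550), down 71.6800 (V=387.6870). Price 331.8376; hedge Δ=-1.0000, bond B=421.4376.
  t=2,j=1: stock 164.6400 → up 242.0208 (V=217.3462), down 131.7120 (V=327.6550). Price 256.7976; hedge Δ=-1.0000, bond B=421.4376.
  t=2,j=2: stock 302.5260 → up 444.7132 (V=75.4169), down 242.0208 (V=217.3462). Price 143.0405; hedge Δ=-0.7002, bond B=354.8752.
  t=1,j=0: stock 112.0000 → up 164.6400 (V=256.7976), down 89.6000 (V=331.8376). Price 274.6400; hedge Δ=-1.0000, bond B=386.6400.
  t=1,j=1: stock 205.8000 → up 302.5260 (V=143.0405), down 164.6400 (V=256.7976). Price 190.4215; hedge Δ=-0.8250, bond B=360.2082.
  t=0,j=0: stock 140.0000 → up 205.8000 (V=190.4215), down 112.0000 (V=274.6400). Price 218.5204; hedge Δ=-0.8979, bond B=344.2196.
Root portfolio cost Δ·140+B reproduces V0=218.5204.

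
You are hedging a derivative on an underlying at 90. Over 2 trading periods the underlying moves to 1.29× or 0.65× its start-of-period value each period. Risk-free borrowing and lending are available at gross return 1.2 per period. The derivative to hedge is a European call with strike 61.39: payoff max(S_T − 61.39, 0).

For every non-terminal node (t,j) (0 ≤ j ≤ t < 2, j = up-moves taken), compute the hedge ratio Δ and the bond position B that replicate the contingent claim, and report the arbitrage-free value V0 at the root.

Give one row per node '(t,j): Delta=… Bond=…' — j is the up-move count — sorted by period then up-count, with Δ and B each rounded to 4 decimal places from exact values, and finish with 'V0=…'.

Under the risk-neutral measure, an up-move has probability p* = (R−d)/(u−d) = 0.8594 and values discount at R = 1.2.
Terminal payoffs: V(2,0)=0.0000, V(2,1)=14.0750, V(2,2)=88.3790
  t=1,j=0: stock 58.5000 → up 75.4650 (V=14.0750), down 38.0250 (V=0.0000). Price 10.0798; hedge Δ=0.3759, bond B=-11.9124.
  t=1,j=1: stock 116.1000 → up 149.7690 (V=88.3790), down 75.4650 (V=14.0750). Price 64.9417; hedge Δ=1.0000, bond B=-51.1583.
  t=0,j=0: stock 90.0000 → up 116.1000 (V=64.9417), down 58.5000 (V=10.0798). Price 47.6889; hedge Δ=0.9525, bond B=-38.0328.
Root portfolio cost Δ·90+B reproduces V0=47.6889.

(0,0): Delta=0.9525 Bond=-38.0328
(1,0): Delta=0.3759 Bond=-11.9124
(1,1): Delta=1.0000 Bond=-51.1583
V0=47.6889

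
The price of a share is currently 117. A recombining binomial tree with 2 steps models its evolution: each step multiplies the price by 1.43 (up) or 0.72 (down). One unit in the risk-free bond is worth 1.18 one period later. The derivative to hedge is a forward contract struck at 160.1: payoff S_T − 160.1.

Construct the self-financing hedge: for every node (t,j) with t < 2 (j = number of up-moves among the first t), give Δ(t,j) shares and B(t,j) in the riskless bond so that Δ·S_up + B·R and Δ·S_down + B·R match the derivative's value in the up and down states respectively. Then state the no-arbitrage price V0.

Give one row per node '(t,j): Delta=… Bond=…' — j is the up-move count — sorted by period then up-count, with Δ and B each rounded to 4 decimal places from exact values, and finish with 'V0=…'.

(0,0): Delta=1.0000 Bond=-114.9813
(1,0): Delta=1.0000 Bond=-135.6780
(1,1): Delta=1.0000 Bond=-135.6780
V0=2.0187

Risk-neutral probability p* = (R−d)/(u−d) = (1.18−0.72)/(1.43−0.72) = 0.6479.
Payoff layer (t=2): V(2,0)=-99.4472, V(2,1)=-39.6368, V(2,2)=79.1533
Node (1,0) S=84.2400: V=(p*·-39.6368+(1−p*)·-99.4472)/1.18=-51.4380; Δ=(-39.6368−-99.4472)/(120.4632−60.6528)=1.0000; B=V−Δ·S=-135.6780
Node (1,1) S=167.3100: V=(p*·79.1533+(1−p*)·-39.6368)/1.18=31.6320; Δ=(79.1533−-39.6368)/(239.2533−120.4632)=1.0000; B=V−Δ·S=-135.6780
Node (0,0) S=117.0000: V=(p*·31.6320+(1−p*)·-51.4380)/1.18=2.0187; Δ=(31.6320−-51.4380)/(167.3100−84.2400)=1.0000; B=V−Δ·S=-114.9813
The time-0 hedge costs 2.0187, which is the no-arbitrage price.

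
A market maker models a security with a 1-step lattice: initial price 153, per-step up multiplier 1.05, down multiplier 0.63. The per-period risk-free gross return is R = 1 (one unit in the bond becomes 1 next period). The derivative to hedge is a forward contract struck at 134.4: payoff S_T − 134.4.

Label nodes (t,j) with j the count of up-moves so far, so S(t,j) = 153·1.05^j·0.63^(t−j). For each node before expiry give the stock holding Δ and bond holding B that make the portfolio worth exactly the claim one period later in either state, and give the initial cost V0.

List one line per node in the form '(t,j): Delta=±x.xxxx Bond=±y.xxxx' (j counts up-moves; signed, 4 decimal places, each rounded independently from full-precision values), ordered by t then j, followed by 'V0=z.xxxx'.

(0,0): Delta=1.0000 Bond=-134.4000
V0=18.6000

The replicating-portfolio and risk-neutral prices coincide; use p* = (1−0.63)/(1.05−0.63) = 0.8810 for the latter.
Payoff layer (t=1): V(1,0)=-38.0100, V(1,1)=26.2500
Node (0,0) S=153.0000: V=(p*·26.2500+(1−p*)·-38.0100)/1=18.6000; Δ=(26.2500−-38.0100)/(160.6500−96.3900)=1.0000; B=V−Δ·S=-134.4000
The time-0 hedge costs 18.6000, which is the no-arbitrage price.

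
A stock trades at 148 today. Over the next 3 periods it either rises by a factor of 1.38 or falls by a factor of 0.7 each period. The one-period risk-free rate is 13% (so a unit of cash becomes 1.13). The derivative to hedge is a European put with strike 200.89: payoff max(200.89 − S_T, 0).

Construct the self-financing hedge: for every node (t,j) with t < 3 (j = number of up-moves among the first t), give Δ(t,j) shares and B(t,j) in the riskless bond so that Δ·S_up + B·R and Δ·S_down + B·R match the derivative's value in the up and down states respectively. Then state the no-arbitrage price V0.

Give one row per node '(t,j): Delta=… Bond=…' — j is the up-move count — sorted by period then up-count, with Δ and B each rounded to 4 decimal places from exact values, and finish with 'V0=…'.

(0,0): Delta=-0.4148 Bond=85.5756
(1,0): Delta=-1.0000 Bond=157.3263
(1,1): Delta=-0.2422 Bond=61.4528
(2,0): Delta=-1.0000 Bond=177.7788
(2,1): Delta=-1.0000 Bond=177.7788
(2,2): Delta=-0.0188 Bond=6.4549
V0=24.1841

No-arbitrage ⇒ martingale measure with p* = (R−d)/(u−d) = 0.6324.
At expiry t=3: V(3,0)=150.1260, V(3,1)=100.8124, V(3,2)=3.5942, V(3,3)=0.0000
(2,0): S=72.5200. Δ = (V_up−V_dn)/(S_up−S_dn) = (100.8124−150.1260)/(100.0776−50.7640) = -1.0000. V = [p*·100.8124 + (1−p*)·150.1260]/1.13 = 105.2588. B = V − Δ·S = 177.7788.
(2,1): S=142.9680. Δ = (V_up−V_dn)/(S_up−S_dn) = (3.5942−100.8124)/(197.2958−100.0776) = -1.0000. V = [p*·3.5942 + (1−p*)·100.8124]/1.13 = 34.8108. B = V − Δ·S = 177.7788.
(2,2): S=281.8512. Δ = (V_up−V_dn)/(S_up−S_dn) = (0.0000−3.5942)/(388.9547−197.2958) = -0.0188. V = [p*·0.0000 + (1−p*)·3.5942]/1.13 = 1.1694. B = V − Δ·S = 6.4549.
(1,0): S=103.6000. Δ = (V_up−V_dn)/(S_up−S_dn) = (34.8108−105.2588)/(142.9680−72.5200) = -1.0000. V = [p*·34.8108 + (1−p*)·105.2588]/1.13 = 53.7263. B = V − Δ·S = 157.3263.
(1,1): S=204.2400. Δ = (V_up−V_dn)/(S_up−S_dn) = (1.1694−34.8108)/(281.8512−142.9680) = -0.2422. V = [p*·1.1694 + (1−p*)·34.8108]/1.13 = 11.9801. B = V − Δ·S = 61.4528.
(0,0): S=148.0000. Δ = (V_up−V_dn)/(S_up−S_dn) = (11.9801−53.7263)/(204.2400−103.6000) = -0.4148. V = [p*·11.9801 + (1−p*)·53.7263]/1.13 = 24.1841. B = V − Δ·S = 85.5756.
Self-financing check: at every node Δ·S+B equals the discounted successor values.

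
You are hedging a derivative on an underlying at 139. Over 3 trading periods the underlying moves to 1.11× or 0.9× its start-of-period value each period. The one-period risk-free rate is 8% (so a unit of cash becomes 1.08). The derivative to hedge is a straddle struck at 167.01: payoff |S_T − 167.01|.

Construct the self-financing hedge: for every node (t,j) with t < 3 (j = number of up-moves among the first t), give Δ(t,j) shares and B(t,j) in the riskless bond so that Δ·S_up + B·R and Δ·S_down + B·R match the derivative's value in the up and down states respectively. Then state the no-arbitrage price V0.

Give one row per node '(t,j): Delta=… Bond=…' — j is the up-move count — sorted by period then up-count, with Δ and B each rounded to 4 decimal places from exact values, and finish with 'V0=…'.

Under the risk-neutral measure, an up-move has probability p* = (R−d)/(u−d) = 0.8571 and values discount at R = 1.08.
Payoff layer (t=3): V(3,0)=65.6790, V(3,1)=42.0351, V(3,2)=12.8743, V(3,3)=23.0907
Node (2,0) S=112.5900: V=(p*·42.0351+(1−p*)·65.6790)/1.08=42.0489; Δ=(42.0351−65.6790)/(124.9749−101.3310)=-1.0000; B=V−Δ·S=154.6389
Node (2,1) S=138.8610: V=(p*·12.8743+(1−p*)·42.0351)/1.08=15.7779; Δ=(12.8743−42.0351)/(154.1357−124.9749)=-1.0000; B=V−Δ·S=154.6389
Node (2,2) S=171.2619: V=(p*·23.0907+(1−p*)·12.8743)/1.08=20.0289; Δ=(23.0907−12.8743)/(190.1007−154.1357)=0.2841; B=V−Δ·S=-28.6207
Node (1,0) S=125.1000: V=(p*·15.7779+(1−p*)·42.0489)/1.08=18.0842; Δ=(15.7779−42.0489)/(138.8610−112.5900)=-1.0000; B=V−Δ·S=143.1842
Node (1,1) S=154.2900: V=(p*·20.0289+(1−p*)·15.7779)/1.08=17.9830; Δ=(20.0289−15.7779)/(171.2619−138.8610)=0.1312; B=V−Δ·S=-2.2600
Node (0,0) S=139.0000: V=(p*·17.9830+(1−p*)·18.0842)/1.08=16.6643; Δ=(17.9830−18.0842)/(154.2900−125.1000)=-0.0035; B=V−Δ·S=17.1461
Each (Δ,B) replicates both successor values, so the strategy is self-financing and V0 is arbitrage-free.

(0,0): Delta=-0.0035 Bond=17.1461
(1,0): Delta=-1.0000 Bond=143.1842
(1,1): Delta=0.1312 Bond=-2.2600
(2,0): Delta=-1.0000 Bond=154.6389
(2,1): Delta=-1.0000 Bond=154.6389
(2,2): Delta=0.2841 Bond=-28.6207
V0=16.6643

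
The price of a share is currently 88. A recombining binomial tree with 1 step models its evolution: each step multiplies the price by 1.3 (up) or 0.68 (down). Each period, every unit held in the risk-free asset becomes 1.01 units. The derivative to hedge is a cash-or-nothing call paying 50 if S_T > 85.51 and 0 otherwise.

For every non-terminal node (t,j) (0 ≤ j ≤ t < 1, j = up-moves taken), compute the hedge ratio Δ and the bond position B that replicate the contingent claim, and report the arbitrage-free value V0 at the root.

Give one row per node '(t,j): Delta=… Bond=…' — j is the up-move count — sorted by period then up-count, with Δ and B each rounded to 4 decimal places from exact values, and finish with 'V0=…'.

Since d<R<u, set p* = (R−d)/(u−d) = 0.5323; price each node as the discounted p*-expectation of its children.
At expiry t=1: V(1,0)=0.0000, V(1,1)=50.0000
(0,0): S=88.0000. Δ = (V_up−V_dn)/(S_up−S_dn) = (50.0000−0.0000)/(114.4000−59.8400) = 0.9164. V = [p*·50.0000 + (1−p*)·0.0000]/1.01 = 26.3494. B = V − Δ·S = -54.2958.
Check: Δ(0,0)·S0 + B(0,0) = 26.3494 = V0.

(0,0): Delta=0.9164 Bond=-54.2958
V0=26.3494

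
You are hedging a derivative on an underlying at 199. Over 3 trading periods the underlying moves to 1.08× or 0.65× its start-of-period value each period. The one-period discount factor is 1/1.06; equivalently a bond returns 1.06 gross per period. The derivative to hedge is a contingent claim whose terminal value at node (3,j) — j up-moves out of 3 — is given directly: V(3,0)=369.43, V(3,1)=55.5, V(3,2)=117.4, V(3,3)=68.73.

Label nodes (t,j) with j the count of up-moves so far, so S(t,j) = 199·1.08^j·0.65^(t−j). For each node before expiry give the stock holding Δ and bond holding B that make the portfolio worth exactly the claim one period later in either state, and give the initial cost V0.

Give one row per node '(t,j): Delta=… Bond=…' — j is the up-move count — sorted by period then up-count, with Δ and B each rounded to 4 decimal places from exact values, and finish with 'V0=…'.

Under the risk-neutral measure, an up-move has probability p* = (R−d)/(u−d) = 0.9535 and values discount at R = 1.06.
Terminal values V(3,·): V(3,0)=369.4300, V(3,1)=55.5000, V(3,2)=117.4000, V(3,3)=68.7300
  t=2,j=0: stock 84.0775 → up 90.8037 (V=55.5000), down 54.6504 (V=369.4300). Price 66.1334; hedge Δ=-8.6833, bond B=796.2032.
  t=2,j=1: stock 139.6980 → up 150.8738 (V=117.4000), down 90.8037 (V=55.5000). Price 108.0386; hedge Δ=1.0305, bond B=-35.9149.
  t=2,j=2: stock 232.1136 → up 250.6827 (V=68.7300), down 150.8738 (V=117.4000). Price 66.9752; hedge Δ=-0.4876, bond B=180.1613.
  t=1,j=0: stock 129.3500 → up 139.6980 (V=108.0386), down 84.0775 (V=66.1334). Price 100.0845; hedge Δ=0.7534, bond B=2.6305.
  t=1,j=1: stock 214.9200 → up 232.1136 (V=66.9752), down 139.6980 (V=108.0386). Price 64.9860; hedge Δ=-0.4443, bond B=160.4823.
  t=0,j=0: stock 199.0000 → up 214.9200 (V=64.9860), down 129.3500 (V=100.0845). Price 62.8476; hedge Δ=-0.4102, bond B=144.4720.
Check: Δ(0,0)·S0 + B(0,0) = 62.8476 = V0.

(0,0): Delta=-0.4102 Bond=144.4720
(1,0): Delta=0.7534 Bond=2.6305
(1,1): Delta=-0.4443 Bond=160.4823
(2,0): Delta=-8.6833 Bond=796.2032
(2,1): Delta=1.0305 Bond=-35.9149
(2,2): Delta=-0.4876 Bond=180.1613
V0=62.8476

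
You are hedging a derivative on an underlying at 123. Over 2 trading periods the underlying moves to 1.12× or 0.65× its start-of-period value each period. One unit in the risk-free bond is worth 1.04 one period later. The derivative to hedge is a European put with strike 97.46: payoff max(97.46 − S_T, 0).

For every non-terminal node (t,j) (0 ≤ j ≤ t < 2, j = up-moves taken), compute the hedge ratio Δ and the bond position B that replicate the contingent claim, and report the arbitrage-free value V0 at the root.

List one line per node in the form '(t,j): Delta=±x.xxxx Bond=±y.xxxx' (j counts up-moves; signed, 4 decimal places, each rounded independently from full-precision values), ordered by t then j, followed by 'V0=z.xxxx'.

(0,0): Delta=-0.2156 Bond=29.8093
(1,0): Delta=-1.0000 Bond=93.7115
(1,1): Delta=-0.1223 Bond=18.1381
V0=3.2860

No-arbitrage ⇒ martingale measure with p* = (R−d)/(u−d) = 0.8298.
Terminal values V(2,·): V(2,0)=45.4925, V(2,1)=7.9160, V(2,2)=0.0000
Node (1,0) S=79.9500: V=(p*·7.9160+(1−p*)·45.4925)/1.04=13.7615; Δ=(7.9160−45.4925)/(89.5440−51.9675)=-1.0000; B=V−Δ·S=93.7115
Node (1,1) S=137.7600: V=(p*·0.0000+(1−p*)·7.9160)/1.04=1.2956; Δ=(0.0000−7.9160)/(154.2912−89.5440)=-0.1223; B=V−Δ·S=18.1381
Node (0,0) S=123.0000: V=(p*·1.2956+(1−p*)·13.7615)/1.04=3.2860; Δ=(1.2956−13.7615)/(137.7600−79.9500)=-0.2156; B=V−Δ·S=29.8093
Root portfolio cost Δ·123+B reproduces V0=3.2860.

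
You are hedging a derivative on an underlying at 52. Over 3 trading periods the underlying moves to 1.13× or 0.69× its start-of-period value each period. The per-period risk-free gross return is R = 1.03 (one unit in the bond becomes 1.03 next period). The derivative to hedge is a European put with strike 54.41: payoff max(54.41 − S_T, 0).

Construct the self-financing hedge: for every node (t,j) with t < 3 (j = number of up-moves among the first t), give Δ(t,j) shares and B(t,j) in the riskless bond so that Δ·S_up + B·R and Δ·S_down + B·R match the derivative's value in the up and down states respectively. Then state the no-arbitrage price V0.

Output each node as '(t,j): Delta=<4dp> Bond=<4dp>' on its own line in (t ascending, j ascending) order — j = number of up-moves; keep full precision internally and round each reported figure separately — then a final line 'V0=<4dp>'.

Under the risk-neutral measure, an up-move has probability p* = (R−d)/(u−d) = 0.7727 and values discount at R = 1.03.
Terminal values V(3,·): V(3,0)=37.3275, V(3,1)=26.4344, V(3,2)=8.5948, V(3,3)=0.0000
(2,0): S=24.7572. Δ = (V_up−V_dn)/(S_up−S_dn) = (26.4344−37.3275)/(27.9756−17.0825) = -1.0000. V = [p*·26.4344 + (1−p*)·37.3275]/1.03 = 28.0680. B = V − Δ·S = 52.8252.
(2,1): S=40.5444. Δ = (V_up−V_dn)/(S_up−S_dn) = (8.5948−26.4344)/(45.8152−27.9756) = -1.0000. V = [p*·8.5948 + (1−p*)·26.4344]/1.03 = 12.2808. B = V − Δ·S = 52.8252.
(2,2): S=66.3988. Δ = (V_up−V_dn)/(S_up−S_dn) = (0.0000−8.5948)/(75.0306−45.8152) = -0.2942. V = [p*·0.0000 + (1−p*)·8.5948]/1.03 = 1.8965. B = V − Δ·S = 21.4302.
(1,0): S=35.8800. Δ = (V_up−V_dn)/(S_up−S_dn) = (12.2808−28.0680)/(40.5444−24.7572) = -1.0000. V = [p*·12.2808 + (1−p*)·28.0680]/1.03 = 15.4066. B = V − Δ·S = 51.2866.
(1,1): S=58.7600. Δ = (V_up−V_dn)/(S_up−S_dn) = (1.8965−12.2808)/(66.3988−40.5444) = -0.4016. V = [p*·1.8965 + (1−p*)·12.2808]/1.03 = 4.1326. B = V − Δ·S = 27.7334.
(0,0): S=52.0000. Δ = (V_up−V_dn)/(S_up−S_dn) = (4.1326−15.4066)/(58.7600−35.8800) = -0.4927. V = [p*·4.1326 + (1−p*)·15.4066]/1.03 = 6.4999. B = V − Δ·S = 32.1227.
Self-financing check: at every node Δ·S+B equals the discounted successor values.

(0,0): Delta=-0.4927 Bond=32.1227
(1,0): Delta=-1.0000 Bond=51.2866
(1,1): Delta=-0.4016 Bond=27.7334
(2,0): Delta=-1.0000 Bond=52.8252
(2,1): Delta=-1.0000 Bond=52.8252
(2,2): Delta=-0.2942 Bond=21.4302
V0=6.4999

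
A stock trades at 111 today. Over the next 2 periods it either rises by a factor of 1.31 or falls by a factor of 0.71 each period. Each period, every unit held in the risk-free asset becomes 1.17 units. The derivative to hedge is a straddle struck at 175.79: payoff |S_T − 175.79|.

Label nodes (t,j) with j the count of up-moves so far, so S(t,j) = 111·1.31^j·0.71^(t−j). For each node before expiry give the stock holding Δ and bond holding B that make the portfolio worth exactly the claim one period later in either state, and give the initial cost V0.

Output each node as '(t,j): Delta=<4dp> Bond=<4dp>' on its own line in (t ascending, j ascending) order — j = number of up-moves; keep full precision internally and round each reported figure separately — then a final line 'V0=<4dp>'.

Since d<R<u, set p* = (R−d)/(u−d) = 0.7667; price each node as the discounted p*-expectation of its children.
Payoff layer (t=2): V(2,0)=119.8349, V(2,1)=72.5489, V(2,2)=14.6971
  t=1,j=0: stock 78.8100 → up 103.2411 (V=72.5489), down 55.9551 (V=119.8349). Price 71.4379; hedge Δ=-1.0000, bond B=150.2479.
  t=1,j=1: stock 145.4100 → up 190.4871 (V=14.6971), down 103.2411 (V=72.5489). Price 24.0990; hedge Δ=-0.6631, bond B=120.5187.
  t=0,j=0: stock 111.0000 → up 145.4100 (V=24.0990), down 78.8100 (V=71.4379). Price 30.0382; hedge Δ=-0.7108, bond B=108.9363.
The time-0 hedge costs 30.0382, which is the no-arbitrage price.

(0,0): Delta=-0.7108 Bond=108.9363
(1,0): Delta=-1.0000 Bond=150.2479
(1,1): Delta=-0.6631 Bond=120.5187
V0=30.0382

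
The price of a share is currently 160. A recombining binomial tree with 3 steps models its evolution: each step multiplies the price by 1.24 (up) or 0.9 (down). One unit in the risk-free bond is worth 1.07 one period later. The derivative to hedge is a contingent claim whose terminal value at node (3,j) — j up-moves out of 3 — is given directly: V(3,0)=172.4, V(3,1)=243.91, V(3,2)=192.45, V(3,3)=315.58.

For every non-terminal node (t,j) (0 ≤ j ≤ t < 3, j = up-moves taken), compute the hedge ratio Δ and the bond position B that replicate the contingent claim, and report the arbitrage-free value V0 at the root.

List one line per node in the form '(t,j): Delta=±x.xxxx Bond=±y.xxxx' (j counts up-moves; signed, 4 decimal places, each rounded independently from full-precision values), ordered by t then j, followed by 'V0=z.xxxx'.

(0,0): Delta=0.3682 Bond=124.4613
(1,0): Delta=0.1914 Bond=158.6324
(1,1): Delta=0.4965 Bond=107.7148
(2,0): Delta=1.6229 Bond=-15.7861
(2,1): Delta=-0.8476 Bond=355.2595
(2,2): Delta=1.4720 Bond=-124.7499
V0=183.3670

Since d<R<u, set p* = (R−d)/(u−d) = 0.5000; price each node as the discounted p*-expectation of its children.
Terminal payoffs: V(3,0)=172.4000, V(3,1)=243.9100, V(3,2)=192.4500, V(3,3)=315.5800
(2,0): S=129.6000. Δ = (V_up−V_dn)/(S_up−S_dn) = (243.9100−172.4000)/(160.7040−116.6400) = 1.6229. V = [p*·243.9100 + (1−p*)·172.4000]/1.07 = 194.5374. B = V − Δ·S = -15.7861.
(2,1): S=178.5600. Δ = (V_up−V_dn)/(S_up−S_dn) = (192.4500−243.9100)/(221.4144−160.7040) = -0.8476. V = [p*·192.4500 + (1−p*)·243.9100]/1.07 = 203.9065. B = V − Δ·S = 355.2595.
(2,2): S=246.0160. Δ = (V_up−V_dn)/(S_up−S_dn) = (315.5800−192.4500)/(305.0598−221.4144) = 1.4720. V = [p*·315.5800 + (1−p*)·192.4500]/1.07 = 237.3972. B = V − Δ·S = -124.7499.
(1,0): S=144.0000. Δ = (V_up−V_dn)/(S_up−S_dn) = (203.9065−194.5374)/(178.5600−129.6000) = 0.1914. V = [p*·203.9065 + (1−p*)·194.5374]/1.07 = 186.1888. B = V − Δ·S = 158.6324.
(1,1): S=198.4000. Δ = (V_up−V_dn)/(S_up−S_dn) = (237.3972−203.9065)/(246.0160−178.5600) = 0.4965. V = [p*·237.3972 + (1−p*)·203.9065]/1.07 = 206.2167. B = V − Δ·S = 107.7148.
(0,0): S=160.0000. Δ = (V_up−V_dn)/(S_up−S_dn) = (206.2167−186.1888)/(198.4000−144.0000) = 0.3682. V = [p*·206.2167 + (1−p*)·186.1888]/1.07 = 183.3670. B = V − Δ·S = 124.4613.
The time-0 hedge costs 183.3670, which is the no-arbitrage price.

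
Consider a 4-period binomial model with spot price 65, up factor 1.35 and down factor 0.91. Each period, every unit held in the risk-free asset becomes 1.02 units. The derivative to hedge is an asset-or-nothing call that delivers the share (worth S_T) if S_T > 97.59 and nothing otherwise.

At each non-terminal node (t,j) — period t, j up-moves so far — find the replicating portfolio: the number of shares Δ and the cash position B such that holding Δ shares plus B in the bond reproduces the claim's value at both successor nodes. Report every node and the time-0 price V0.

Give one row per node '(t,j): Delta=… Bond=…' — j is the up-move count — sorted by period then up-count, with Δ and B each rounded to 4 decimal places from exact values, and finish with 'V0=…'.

Since d<R<u, set p* = (R−d)/(u−d) = 0.2500; price each node as the discounted p*-expectation of its children.
Payoff layer (t=4): V(4,0)=0.0000, V(4,1)=0.0000, V(4,2)=98.0988, V(4,3)=145.5312, V(4,4)=215.8979
Node (3,0) S=48.9821: V=(p*·0.0000+(1−p*)·0.0000)/1.02=0.0000; Δ=(0.0000−0.0000)/(66.1259−44.5737)=0.0000; B=V−Δ·S=0.0000
Node (3,1) S=72.6658: V=(p*·98.0988+(1−p*)·0.0000)/1.02=24.0438; Δ=(98.0988−0.0000)/(98.0988−66.1259)=3.0682; B=V−Δ·S=-198.9080
Node (3,2) S=107.8009: V=(p*·145.5312+(1−p*)·98.0988)/1.02=107.8009; Δ=(145.5312−98.0988)/(145.5312−98.0988)=1.0000; B=V−Δ·S=0.0000
Node (3,3) S=159.9244: V=(p*·215.8979+(1−p*)·145.5312)/1.02=159.9244; Δ=(215.8979−145.5312)/(215.8979−145.5312)=1.0000; B=V−Δ·S=0.0000
Node (2,0) S=53.8265: V=(p*·24.0438+(1−p*)·0.0000)/1.02=5.8931; Δ=(24.0438−0.0000)/(72.6658−48.9821)=1.0152; B=V−Δ·S=-48.7520
Node (2,1) S=79.8525: V=(p*·107.8009+(1−p*)·24.0438)/1.02=44.1011; Δ=(107.8009−24.0438)/(107.8009−72.6658)=2.3839; B=V−Δ·S=-146.2559
Node (2,2) S=118.4625: V=(p*·159.9244+(1−p*)·107.8009)/1.02=118.4625; Δ=(159.9244−107.8009)/(159.9244−107.8009)=1.0000; B=V−Δ·S=0.0000
Node (1,0) S=59.1500: V=(p*·44.1011+(1−p*)·5.8931)/1.02=15.1422; Δ=(44.1011−5.8931)/(79.8525−53.8265)=1.4681; B=V−Δ·S=-71.6941
Node (1,1) S=87.7500: V=(p*·118.4625+(1−p*)·44.1011)/1.02=61.4622; Δ=(118.4625−44.1011)/(118.4625−79.8525)=1.9260; B=V−Δ·S=-107.5411
Node (0,0) S=65.0000: V=(p*·61.4622+(1−p*)·15.1422)/1.02=26.1983; Δ=(61.4622−15.1422)/(87.7500−59.1500)=1.6196; B=V−Δ·S=-79.0743
Check: Δ(0,0)·S0 + B(0,0) = 26.1983 = V0.

(0,0): Delta=1.6196 Bond=-79.0743
(1,0): Delta=1.4681 Bond=-71.6941
(1,1): Delta=1.9260 Bond=-107.5411
(2,0): Delta=1.0152 Bond=-48.7520
(2,1): Delta=2.3839 Bond=-146.2559
(2,2): Delta=1.0000 Bond=0.0000
(3,0): Delta=0.0000 Bond=0.0000
(3,1): Delta=3.0682 Bond=-198.9080
(3,2): Delta=1.0000 Bond=0.0000
(3,3): Delta=1.0000 Bond=0.0000
V0=26.1983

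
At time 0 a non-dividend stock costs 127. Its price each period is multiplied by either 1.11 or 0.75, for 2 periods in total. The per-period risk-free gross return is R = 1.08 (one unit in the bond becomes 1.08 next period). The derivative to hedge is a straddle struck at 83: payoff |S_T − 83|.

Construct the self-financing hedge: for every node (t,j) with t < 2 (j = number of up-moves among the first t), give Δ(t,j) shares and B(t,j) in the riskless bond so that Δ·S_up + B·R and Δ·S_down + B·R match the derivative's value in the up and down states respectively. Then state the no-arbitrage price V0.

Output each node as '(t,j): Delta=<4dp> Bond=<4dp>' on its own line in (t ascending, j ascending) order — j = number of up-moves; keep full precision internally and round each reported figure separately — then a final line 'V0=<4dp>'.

(0,0): Delta=0.9610 Bond=-66.0650
(1,0): Delta=0.3256 Bond=-10.8314
(1,1): Delta=1.0000 Bond=-76.8519
V0=55.9786

Under the risk-neutral measure, an up-move has probability p* = (R−d)/(u−d) = 0.9167 and values discount at R = 1.08.
At expiry t=2: V(2,0)=11.5625, V(2,1)=22.7275, V(2,2)=73.4767
Node (1,0) S=95.2500: V=(p*·22.7275+(1−p*)·11.5625)/1.08=20.1825; Δ=(22.7275−11.5625)/(105.7275−71.4375)=0.3256; B=V−Δ·S=-10.8314
Node (1,1) S=140.9700: V=(p*·73.4767+(1−p*)·22.7275)/1.08=64.1181; Δ=(73.4767−22.7275)/(156.4767−105.7275)=1.0000; B=V−Δ·S=-76.8519
Node (0,0) S=127.0000: V=(p*·64.1181+(1−p*)·20.1825)/1.08=55.9786; Δ=(64.1181−20.1825)/(140.9700−95.2500)=0.9610; B=V−Δ·S=-66.0650
Each (Δ,B) replicates both successor values, so the strategy is self-financing and V0 is arbitrage-free.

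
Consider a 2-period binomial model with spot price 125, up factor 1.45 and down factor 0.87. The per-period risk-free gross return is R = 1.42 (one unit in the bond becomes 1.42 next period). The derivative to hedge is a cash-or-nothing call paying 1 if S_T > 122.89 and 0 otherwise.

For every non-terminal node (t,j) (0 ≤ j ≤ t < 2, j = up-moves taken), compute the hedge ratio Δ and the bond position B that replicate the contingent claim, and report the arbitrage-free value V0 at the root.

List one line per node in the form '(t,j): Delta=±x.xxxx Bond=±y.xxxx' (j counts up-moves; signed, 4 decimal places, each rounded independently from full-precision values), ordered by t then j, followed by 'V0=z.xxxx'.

Risk-neutral probability p* = (R−d)/(u−d) = (1.42−0.87)/(1.45−0.87) = 0.9483.
Terminal payoffs: V(2,0)=0.0000, V(2,1)=1.0000, V(2,2)=1.0000
(1,0): S=108.7500. Δ = (V_up−V_dn)/(S_up−S_dn) = (1.0000−0.0000)/(157.6875−94.6125) = 0.0159. V = [p*·1.0000 + (1−p*)·0.0000]/1.42 = 0.6678. B = V − Δ·S = -1.0563.
(1,1): S=181.2500. Δ = (V_up−V_dn)/(S_up−S_dn) = (1.0000−1.0000)/(262.8125−157.6875) = 0.0000. V = [p*·1.0000 + (1−p*)·1.0000]/1.42 = 0.7042. B = V − Δ·S = 0.7042.
(0,0): S=125.0000. Δ = (V_up−V_dn)/(S_up−S_dn) = (0.7042−0.6678)/(181.2500−108.7500) = 0.0005. V = [p*·0.7042 + (1−p*)·0.6678]/1.42 = 0.4946. B = V − Δ·S = 0.4318.
Self-financing check: at every node Δ·S+B equals the discounted successor values.

(0,0): Delta=0.0005 Bond=0.4318
(1,0): Delta=0.0159 Bond=-1.0563
(1,1): Delta=0.0000 Bond=0.7042
V0=0.4946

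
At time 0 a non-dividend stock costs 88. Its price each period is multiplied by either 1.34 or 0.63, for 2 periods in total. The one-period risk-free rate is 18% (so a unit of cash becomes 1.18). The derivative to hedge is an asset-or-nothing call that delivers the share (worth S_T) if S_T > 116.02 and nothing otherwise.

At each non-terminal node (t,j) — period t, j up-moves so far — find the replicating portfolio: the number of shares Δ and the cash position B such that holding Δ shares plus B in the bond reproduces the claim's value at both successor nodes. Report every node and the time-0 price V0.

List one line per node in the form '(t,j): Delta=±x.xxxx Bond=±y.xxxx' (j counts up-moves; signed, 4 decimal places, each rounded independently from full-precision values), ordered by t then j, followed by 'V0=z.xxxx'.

Risk-neutral probability p* = (R−d)/(u−d) = (1.18−0.63)/(1.34−0.63) = 0.7746.
Terminal values V(2,·): V(2,0)=0.0000, V(2,1)=0.0000, V(2,2)=158.0128
Node (1,0) S=55.4400: V=(p*·0.0000+(1−p*)·0.0000)/1.18=0.0000; Δ=(0.0000−0.0000)/(74.2896−34.9272)=0.0000; B=V−Δ·S=0.0000
Node (1,1) S=117.9200: V=(p*·158.0128+(1−p*)·0.0000)/1.18=103.7324; Δ=(158.0128−0.0000)/(158.0128−74.2896)=1.8873; B=V−Δ·S=-118.8208
Node (0,0) S=88.0000: V=(p*·103.7324+(1−p*)·0.0000)/1.18=68.0984; Δ=(103.7324−0.0000)/(117.9200−55.4400)=1.6603; B=V−Δ·S=-78.0036
Root portfolio cost Δ·88+B reproduces V0=68.0984.

(0,0): Delta=1.6603 Bond=-78.0036
(1,0): Delta=0.0000 Bond=0.0000
(1,1): Delta=1.8873 Bond=-118.8208
V0=68.0984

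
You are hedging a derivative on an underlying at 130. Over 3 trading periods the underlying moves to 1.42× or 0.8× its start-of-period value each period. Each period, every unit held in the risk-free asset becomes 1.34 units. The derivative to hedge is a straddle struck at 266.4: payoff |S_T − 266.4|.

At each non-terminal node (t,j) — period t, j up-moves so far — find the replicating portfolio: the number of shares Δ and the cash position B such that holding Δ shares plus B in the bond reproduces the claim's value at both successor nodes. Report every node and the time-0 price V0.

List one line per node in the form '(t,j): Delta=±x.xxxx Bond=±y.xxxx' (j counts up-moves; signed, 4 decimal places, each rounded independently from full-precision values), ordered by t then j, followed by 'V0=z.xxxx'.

No-arbitrage ⇒ martingale measure with p* = (R−d)/(u−d) = 0.8710.
At expiry t=3: V(3,0)=199.8400, V(3,1)=148.2560, V(3,2)=56.6944, V(3,3)=105.8274
  t=2,j=0: stock 83.2000 → up 118.1440 (V=148.2560), down 66.5600 (V=199.8400). Price 115.6060; hedge Δ=-1.0000, bond B=198.8060.
  t=2,j=1: stock 147.6800 → up 209.7056 (V=56.6944), down 118.1440 (V=148.2560). Price 51.1260; hedge Δ=-1.0000, bond B=198.8060.
  t=2,j=2: stock 262.1320 → up 372.2274 (V=105.8274), down 209.7056 (V=56.6944). Price 74.2445; hedge Δ=0.3023, bond B=-5.0023.
  t=1,j=0: stock 104.0000 → up 147.6800 (V=51.1260), down 83.2000 (V=115.6060). Price 44.3627; hedge Δ=-1.0000, bond B=148.3627.
  t=1,j=1: stock 184.6000 → up 262.1320 (V=74.2445), down 147.6800 (V=51.1260). Price 53.1802; hedge Δ=0.2020, bond B=15.8922.
  t=0,j=0: stock 130.0000 → up 184.6000 (V=53.1802), down 104.0000 (V=44.3627). Price 38.8377; hedge Δ=0.1094, bond B=24.6158.
The time-0 hedge costs 38.8377, which is the no-arbitrage price.

(0,0): Delta=0.1094 Bond=24.6158
(1,0): Delta=-1.0000 Bond=148.3627
(1,1): Delta=0.2020 Bond=15.8922
(2,0): Delta=-1.0000 Bond=198.8060
(2,1): Delta=-1.0000 Bond=198.8060
(2,2): Delta=0.3023 Bond=-5.0023
V0=38.8377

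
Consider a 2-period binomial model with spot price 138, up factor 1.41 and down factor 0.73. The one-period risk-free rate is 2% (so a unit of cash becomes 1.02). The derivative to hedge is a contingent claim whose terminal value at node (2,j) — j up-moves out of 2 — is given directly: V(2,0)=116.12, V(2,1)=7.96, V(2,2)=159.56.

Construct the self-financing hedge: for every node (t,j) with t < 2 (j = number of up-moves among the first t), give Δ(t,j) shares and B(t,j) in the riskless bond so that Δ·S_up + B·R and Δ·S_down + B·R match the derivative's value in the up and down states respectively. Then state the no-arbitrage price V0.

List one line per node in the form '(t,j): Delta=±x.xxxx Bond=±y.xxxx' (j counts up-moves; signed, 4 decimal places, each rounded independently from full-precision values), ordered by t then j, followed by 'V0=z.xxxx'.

The replicating-portfolio and risk-neutral prices coincide; use p* = (1.02−0.73)/(1.41−0.73) = 0.4265 for the latter.
Terminal values V(2,·): V(2,0)=116.1200, V(2,1)=7.9600, V(2,2)=159.5600
  t=1,j=0: stock 100.7400 → up 142.0434 (V=7.9600), down 73.5402 (V=116.1200). Price 68.6205; hedge Δ=-1.5789, bond B=227.6794.
  t=1,j=1: stock 194.5800 → up 274.3578 (V=159.5600), down 142.0434 (V=7.9600). Price 71.1892; hedge Δ=1.1458, bond B=-151.7520.
  t=0,j=0: stock 138.0000 → up 194.5800 (V=71.1892), down 100.7400 (V=68.6205). Price 68.3490; hedge Δ=0.0274, bond B=64.5716.
Self-financing check: at every node Δ·S+B equals the discounted successor values.

(0,0): Delta=0.0274 Bond=64.5716
(1,0): Delta=-1.5789 Bond=227.6794
(1,1): Delta=1.1458 Bond=-151.7520
V0=68.3490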